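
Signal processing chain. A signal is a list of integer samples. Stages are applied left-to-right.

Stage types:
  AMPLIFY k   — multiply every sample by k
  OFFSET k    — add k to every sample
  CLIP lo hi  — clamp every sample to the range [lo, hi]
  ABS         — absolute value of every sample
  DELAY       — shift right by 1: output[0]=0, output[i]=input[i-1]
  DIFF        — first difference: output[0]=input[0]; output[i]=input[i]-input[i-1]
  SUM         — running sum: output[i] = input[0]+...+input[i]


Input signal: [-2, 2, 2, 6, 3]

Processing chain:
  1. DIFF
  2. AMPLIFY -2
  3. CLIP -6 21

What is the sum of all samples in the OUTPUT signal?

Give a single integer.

Input: [-2, 2, 2, 6, 3]
Stage 1 (DIFF): s[0]=-2, 2--2=4, 2-2=0, 6-2=4, 3-6=-3 -> [-2, 4, 0, 4, -3]
Stage 2 (AMPLIFY -2): -2*-2=4, 4*-2=-8, 0*-2=0, 4*-2=-8, -3*-2=6 -> [4, -8, 0, -8, 6]
Stage 3 (CLIP -6 21): clip(4,-6,21)=4, clip(-8,-6,21)=-6, clip(0,-6,21)=0, clip(-8,-6,21)=-6, clip(6,-6,21)=6 -> [4, -6, 0, -6, 6]
Output sum: -2

Answer: -2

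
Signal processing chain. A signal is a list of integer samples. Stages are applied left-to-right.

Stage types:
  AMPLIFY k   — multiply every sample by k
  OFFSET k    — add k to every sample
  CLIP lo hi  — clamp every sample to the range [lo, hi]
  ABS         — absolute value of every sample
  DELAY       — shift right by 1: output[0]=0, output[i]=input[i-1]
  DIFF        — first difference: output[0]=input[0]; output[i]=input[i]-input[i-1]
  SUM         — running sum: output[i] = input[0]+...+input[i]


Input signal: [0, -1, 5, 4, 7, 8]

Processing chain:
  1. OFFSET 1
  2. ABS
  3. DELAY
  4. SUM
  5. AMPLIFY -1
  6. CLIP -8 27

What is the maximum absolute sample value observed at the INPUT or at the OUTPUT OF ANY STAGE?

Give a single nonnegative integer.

Answer: 20

Derivation:
Input: [0, -1, 5, 4, 7, 8] (max |s|=8)
Stage 1 (OFFSET 1): 0+1=1, -1+1=0, 5+1=6, 4+1=5, 7+1=8, 8+1=9 -> [1, 0, 6, 5, 8, 9] (max |s|=9)
Stage 2 (ABS): |1|=1, |0|=0, |6|=6, |5|=5, |8|=8, |9|=9 -> [1, 0, 6, 5, 8, 9] (max |s|=9)
Stage 3 (DELAY): [0, 1, 0, 6, 5, 8] = [0, 1, 0, 6, 5, 8] -> [0, 1, 0, 6, 5, 8] (max |s|=8)
Stage 4 (SUM): sum[0..0]=0, sum[0..1]=1, sum[0..2]=1, sum[0..3]=7, sum[0..4]=12, sum[0..5]=20 -> [0, 1, 1, 7, 12, 20] (max |s|=20)
Stage 5 (AMPLIFY -1): 0*-1=0, 1*-1=-1, 1*-1=-1, 7*-1=-7, 12*-1=-12, 20*-1=-20 -> [0, -1, -1, -7, -12, -20] (max |s|=20)
Stage 6 (CLIP -8 27): clip(0,-8,27)=0, clip(-1,-8,27)=-1, clip(-1,-8,27)=-1, clip(-7,-8,27)=-7, clip(-12,-8,27)=-8, clip(-20,-8,27)=-8 -> [0, -1, -1, -7, -8, -8] (max |s|=8)
Overall max amplitude: 20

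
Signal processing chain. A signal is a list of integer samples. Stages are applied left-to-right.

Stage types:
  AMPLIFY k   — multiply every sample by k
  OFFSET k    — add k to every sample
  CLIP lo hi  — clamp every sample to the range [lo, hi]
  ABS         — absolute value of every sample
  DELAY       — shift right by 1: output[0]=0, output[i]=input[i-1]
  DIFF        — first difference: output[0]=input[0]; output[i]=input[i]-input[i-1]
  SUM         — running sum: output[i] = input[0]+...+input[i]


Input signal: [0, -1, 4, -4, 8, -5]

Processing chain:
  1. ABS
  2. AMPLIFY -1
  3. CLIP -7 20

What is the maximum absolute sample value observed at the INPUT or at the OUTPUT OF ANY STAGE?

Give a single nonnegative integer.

Answer: 8

Derivation:
Input: [0, -1, 4, -4, 8, -5] (max |s|=8)
Stage 1 (ABS): |0|=0, |-1|=1, |4|=4, |-4|=4, |8|=8, |-5|=5 -> [0, 1, 4, 4, 8, 5] (max |s|=8)
Stage 2 (AMPLIFY -1): 0*-1=0, 1*-1=-1, 4*-1=-4, 4*-1=-4, 8*-1=-8, 5*-1=-5 -> [0, -1, -4, -4, -8, -5] (max |s|=8)
Stage 3 (CLIP -7 20): clip(0,-7,20)=0, clip(-1,-7,20)=-1, clip(-4,-7,20)=-4, clip(-4,-7,20)=-4, clip(-8,-7,20)=-7, clip(-5,-7,20)=-5 -> [0, -1, -4, -4, -7, -5] (max |s|=7)
Overall max amplitude: 8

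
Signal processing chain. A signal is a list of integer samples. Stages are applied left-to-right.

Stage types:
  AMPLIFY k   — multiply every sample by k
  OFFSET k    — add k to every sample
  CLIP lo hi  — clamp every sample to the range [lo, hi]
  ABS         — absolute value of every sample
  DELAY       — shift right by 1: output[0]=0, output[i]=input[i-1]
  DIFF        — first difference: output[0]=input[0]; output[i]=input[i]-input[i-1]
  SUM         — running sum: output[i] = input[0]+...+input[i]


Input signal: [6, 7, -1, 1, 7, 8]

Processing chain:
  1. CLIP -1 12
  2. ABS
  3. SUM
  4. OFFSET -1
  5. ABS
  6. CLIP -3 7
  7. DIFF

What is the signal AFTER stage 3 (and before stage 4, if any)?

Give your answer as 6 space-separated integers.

Answer: 6 13 14 15 22 30

Derivation:
Input: [6, 7, -1, 1, 7, 8]
Stage 1 (CLIP -1 12): clip(6,-1,12)=6, clip(7,-1,12)=7, clip(-1,-1,12)=-1, clip(1,-1,12)=1, clip(7,-1,12)=7, clip(8,-1,12)=8 -> [6, 7, -1, 1, 7, 8]
Stage 2 (ABS): |6|=6, |7|=7, |-1|=1, |1|=1, |7|=7, |8|=8 -> [6, 7, 1, 1, 7, 8]
Stage 3 (SUM): sum[0..0]=6, sum[0..1]=13, sum[0..2]=14, sum[0..3]=15, sum[0..4]=22, sum[0..5]=30 -> [6, 13, 14, 15, 22, 30]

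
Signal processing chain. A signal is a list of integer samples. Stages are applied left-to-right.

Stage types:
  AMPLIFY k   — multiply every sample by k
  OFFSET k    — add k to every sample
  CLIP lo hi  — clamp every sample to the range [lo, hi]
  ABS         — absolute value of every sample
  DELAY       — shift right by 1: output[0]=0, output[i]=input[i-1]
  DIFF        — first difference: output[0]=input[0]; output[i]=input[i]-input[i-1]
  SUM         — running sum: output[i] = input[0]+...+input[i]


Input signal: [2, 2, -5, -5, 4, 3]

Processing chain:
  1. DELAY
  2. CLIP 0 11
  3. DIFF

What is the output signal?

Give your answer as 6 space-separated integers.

Answer: 0 2 0 -2 0 4

Derivation:
Input: [2, 2, -5, -5, 4, 3]
Stage 1 (DELAY): [0, 2, 2, -5, -5, 4] = [0, 2, 2, -5, -5, 4] -> [0, 2, 2, -5, -5, 4]
Stage 2 (CLIP 0 11): clip(0,0,11)=0, clip(2,0,11)=2, clip(2,0,11)=2, clip(-5,0,11)=0, clip(-5,0,11)=0, clip(4,0,11)=4 -> [0, 2, 2, 0, 0, 4]
Stage 3 (DIFF): s[0]=0, 2-0=2, 2-2=0, 0-2=-2, 0-0=0, 4-0=4 -> [0, 2, 0, -2, 0, 4]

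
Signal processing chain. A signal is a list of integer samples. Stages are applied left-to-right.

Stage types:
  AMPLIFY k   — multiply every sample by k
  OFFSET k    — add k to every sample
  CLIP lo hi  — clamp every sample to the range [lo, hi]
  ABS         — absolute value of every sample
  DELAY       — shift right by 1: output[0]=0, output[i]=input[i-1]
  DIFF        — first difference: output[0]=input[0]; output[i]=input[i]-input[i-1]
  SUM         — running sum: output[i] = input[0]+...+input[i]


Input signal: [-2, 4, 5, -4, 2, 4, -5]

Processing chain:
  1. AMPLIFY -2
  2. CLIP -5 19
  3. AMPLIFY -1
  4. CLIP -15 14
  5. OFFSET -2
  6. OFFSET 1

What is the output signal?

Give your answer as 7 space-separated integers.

Answer: -5 4 4 -9 3 4 -11

Derivation:
Input: [-2, 4, 5, -4, 2, 4, -5]
Stage 1 (AMPLIFY -2): -2*-2=4, 4*-2=-8, 5*-2=-10, -4*-2=8, 2*-2=-4, 4*-2=-8, -5*-2=10 -> [4, -8, -10, 8, -4, -8, 10]
Stage 2 (CLIP -5 19): clip(4,-5,19)=4, clip(-8,-5,19)=-5, clip(-10,-5,19)=-5, clip(8,-5,19)=8, clip(-4,-5,19)=-4, clip(-8,-5,19)=-5, clip(10,-5,19)=10 -> [4, -5, -5, 8, -4, -5, 10]
Stage 3 (AMPLIFY -1): 4*-1=-4, -5*-1=5, -5*-1=5, 8*-1=-8, -4*-1=4, -5*-1=5, 10*-1=-10 -> [-4, 5, 5, -8, 4, 5, -10]
Stage 4 (CLIP -15 14): clip(-4,-15,14)=-4, clip(5,-15,14)=5, clip(5,-15,14)=5, clip(-8,-15,14)=-8, clip(4,-15,14)=4, clip(5,-15,14)=5, clip(-10,-15,14)=-10 -> [-4, 5, 5, -8, 4, 5, -10]
Stage 5 (OFFSET -2): -4+-2=-6, 5+-2=3, 5+-2=3, -8+-2=-10, 4+-2=2, 5+-2=3, -10+-2=-12 -> [-6, 3, 3, -10, 2, 3, -12]
Stage 6 (OFFSET 1): -6+1=-5, 3+1=4, 3+1=4, -10+1=-9, 2+1=3, 3+1=4, -12+1=-11 -> [-5, 4, 4, -9, 3, 4, -11]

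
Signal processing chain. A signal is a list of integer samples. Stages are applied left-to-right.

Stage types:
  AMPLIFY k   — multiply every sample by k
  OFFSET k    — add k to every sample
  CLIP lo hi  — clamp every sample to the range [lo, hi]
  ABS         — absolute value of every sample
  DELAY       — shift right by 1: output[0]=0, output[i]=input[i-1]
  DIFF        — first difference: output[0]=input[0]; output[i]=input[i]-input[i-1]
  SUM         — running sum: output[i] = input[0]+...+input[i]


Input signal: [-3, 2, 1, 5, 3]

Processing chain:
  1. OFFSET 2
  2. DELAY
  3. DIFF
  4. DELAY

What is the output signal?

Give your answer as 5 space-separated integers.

Input: [-3, 2, 1, 5, 3]
Stage 1 (OFFSET 2): -3+2=-1, 2+2=4, 1+2=3, 5+2=7, 3+2=5 -> [-1, 4, 3, 7, 5]
Stage 2 (DELAY): [0, -1, 4, 3, 7] = [0, -1, 4, 3, 7] -> [0, -1, 4, 3, 7]
Stage 3 (DIFF): s[0]=0, -1-0=-1, 4--1=5, 3-4=-1, 7-3=4 -> [0, -1, 5, -1, 4]
Stage 4 (DELAY): [0, 0, -1, 5, -1] = [0, 0, -1, 5, -1] -> [0, 0, -1, 5, -1]

Answer: 0 0 -1 5 -1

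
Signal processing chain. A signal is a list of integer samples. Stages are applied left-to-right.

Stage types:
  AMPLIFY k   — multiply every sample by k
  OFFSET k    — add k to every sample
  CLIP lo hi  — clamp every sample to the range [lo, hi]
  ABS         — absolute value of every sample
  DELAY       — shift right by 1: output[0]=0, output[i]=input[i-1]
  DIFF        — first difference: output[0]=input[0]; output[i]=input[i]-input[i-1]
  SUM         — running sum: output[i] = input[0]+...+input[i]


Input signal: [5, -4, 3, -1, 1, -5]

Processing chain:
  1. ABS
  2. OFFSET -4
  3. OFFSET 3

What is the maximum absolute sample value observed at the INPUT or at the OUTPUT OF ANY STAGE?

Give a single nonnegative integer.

Answer: 5

Derivation:
Input: [5, -4, 3, -1, 1, -5] (max |s|=5)
Stage 1 (ABS): |5|=5, |-4|=4, |3|=3, |-1|=1, |1|=1, |-5|=5 -> [5, 4, 3, 1, 1, 5] (max |s|=5)
Stage 2 (OFFSET -4): 5+-4=1, 4+-4=0, 3+-4=-1, 1+-4=-3, 1+-4=-3, 5+-4=1 -> [1, 0, -1, -3, -3, 1] (max |s|=3)
Stage 3 (OFFSET 3): 1+3=4, 0+3=3, -1+3=2, -3+3=0, -3+3=0, 1+3=4 -> [4, 3, 2, 0, 0, 4] (max |s|=4)
Overall max amplitude: 5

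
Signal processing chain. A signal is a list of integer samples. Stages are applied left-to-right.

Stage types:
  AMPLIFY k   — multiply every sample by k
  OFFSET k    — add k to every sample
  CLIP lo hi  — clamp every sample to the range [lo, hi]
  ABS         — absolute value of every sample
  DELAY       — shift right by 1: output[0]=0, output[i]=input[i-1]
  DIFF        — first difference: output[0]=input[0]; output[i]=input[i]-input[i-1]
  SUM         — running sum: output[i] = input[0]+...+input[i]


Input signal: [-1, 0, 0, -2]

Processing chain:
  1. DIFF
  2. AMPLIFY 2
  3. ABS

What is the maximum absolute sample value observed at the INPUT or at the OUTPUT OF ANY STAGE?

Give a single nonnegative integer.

Answer: 4

Derivation:
Input: [-1, 0, 0, -2] (max |s|=2)
Stage 1 (DIFF): s[0]=-1, 0--1=1, 0-0=0, -2-0=-2 -> [-1, 1, 0, -2] (max |s|=2)
Stage 2 (AMPLIFY 2): -1*2=-2, 1*2=2, 0*2=0, -2*2=-4 -> [-2, 2, 0, -4] (max |s|=4)
Stage 3 (ABS): |-2|=2, |2|=2, |0|=0, |-4|=4 -> [2, 2, 0, 4] (max |s|=4)
Overall max amplitude: 4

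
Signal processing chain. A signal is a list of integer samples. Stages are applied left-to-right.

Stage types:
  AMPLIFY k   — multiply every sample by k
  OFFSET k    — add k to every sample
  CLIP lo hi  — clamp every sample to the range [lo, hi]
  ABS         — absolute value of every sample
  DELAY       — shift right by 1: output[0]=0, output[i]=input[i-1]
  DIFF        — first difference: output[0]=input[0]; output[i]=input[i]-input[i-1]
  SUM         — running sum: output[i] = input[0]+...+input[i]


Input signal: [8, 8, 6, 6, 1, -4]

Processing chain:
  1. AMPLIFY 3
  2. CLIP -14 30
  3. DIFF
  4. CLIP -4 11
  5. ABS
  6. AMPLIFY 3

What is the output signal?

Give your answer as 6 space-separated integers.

Input: [8, 8, 6, 6, 1, -4]
Stage 1 (AMPLIFY 3): 8*3=24, 8*3=24, 6*3=18, 6*3=18, 1*3=3, -4*3=-12 -> [24, 24, 18, 18, 3, -12]
Stage 2 (CLIP -14 30): clip(24,-14,30)=24, clip(24,-14,30)=24, clip(18,-14,30)=18, clip(18,-14,30)=18, clip(3,-14,30)=3, clip(-12,-14,30)=-12 -> [24, 24, 18, 18, 3, -12]
Stage 3 (DIFF): s[0]=24, 24-24=0, 18-24=-6, 18-18=0, 3-18=-15, -12-3=-15 -> [24, 0, -6, 0, -15, -15]
Stage 4 (CLIP -4 11): clip(24,-4,11)=11, clip(0,-4,11)=0, clip(-6,-4,11)=-4, clip(0,-4,11)=0, clip(-15,-4,11)=-4, clip(-15,-4,11)=-4 -> [11, 0, -4, 0, -4, -4]
Stage 5 (ABS): |11|=11, |0|=0, |-4|=4, |0|=0, |-4|=4, |-4|=4 -> [11, 0, 4, 0, 4, 4]
Stage 6 (AMPLIFY 3): 11*3=33, 0*3=0, 4*3=12, 0*3=0, 4*3=12, 4*3=12 -> [33, 0, 12, 0, 12, 12]

Answer: 33 0 12 0 12 12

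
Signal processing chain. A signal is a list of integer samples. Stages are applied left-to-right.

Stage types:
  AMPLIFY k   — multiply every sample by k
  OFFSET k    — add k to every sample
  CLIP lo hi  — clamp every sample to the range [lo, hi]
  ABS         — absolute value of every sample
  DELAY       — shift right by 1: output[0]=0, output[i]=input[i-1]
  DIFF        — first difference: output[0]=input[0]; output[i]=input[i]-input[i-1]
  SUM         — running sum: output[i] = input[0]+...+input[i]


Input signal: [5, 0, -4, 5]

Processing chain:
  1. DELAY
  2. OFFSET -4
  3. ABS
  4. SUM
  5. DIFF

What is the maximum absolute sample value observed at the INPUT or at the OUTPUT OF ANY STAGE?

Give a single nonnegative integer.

Answer: 17

Derivation:
Input: [5, 0, -4, 5] (max |s|=5)
Stage 1 (DELAY): [0, 5, 0, -4] = [0, 5, 0, -4] -> [0, 5, 0, -4] (max |s|=5)
Stage 2 (OFFSET -4): 0+-4=-4, 5+-4=1, 0+-4=-4, -4+-4=-8 -> [-4, 1, -4, -8] (max |s|=8)
Stage 3 (ABS): |-4|=4, |1|=1, |-4|=4, |-8|=8 -> [4, 1, 4, 8] (max |s|=8)
Stage 4 (SUM): sum[0..0]=4, sum[0..1]=5, sum[0..2]=9, sum[0..3]=17 -> [4, 5, 9, 17] (max |s|=17)
Stage 5 (DIFF): s[0]=4, 5-4=1, 9-5=4, 17-9=8 -> [4, 1, 4, 8] (max |s|=8)
Overall max amplitude: 17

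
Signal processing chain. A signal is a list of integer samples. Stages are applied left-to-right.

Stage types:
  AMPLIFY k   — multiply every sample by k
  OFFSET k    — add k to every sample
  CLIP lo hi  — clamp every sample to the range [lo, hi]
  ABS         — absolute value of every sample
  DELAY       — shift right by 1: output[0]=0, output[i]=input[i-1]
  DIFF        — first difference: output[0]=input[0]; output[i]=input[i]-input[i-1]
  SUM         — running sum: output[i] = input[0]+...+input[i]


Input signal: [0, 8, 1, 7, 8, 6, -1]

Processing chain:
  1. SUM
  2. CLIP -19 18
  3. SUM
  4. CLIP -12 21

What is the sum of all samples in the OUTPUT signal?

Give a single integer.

Answer: 109

Derivation:
Input: [0, 8, 1, 7, 8, 6, -1]
Stage 1 (SUM): sum[0..0]=0, sum[0..1]=8, sum[0..2]=9, sum[0..3]=16, sum[0..4]=24, sum[0..5]=30, sum[0..6]=29 -> [0, 8, 9, 16, 24, 30, 29]
Stage 2 (CLIP -19 18): clip(0,-19,18)=0, clip(8,-19,18)=8, clip(9,-19,18)=9, clip(16,-19,18)=16, clip(24,-19,18)=18, clip(30,-19,18)=18, clip(29,-19,18)=18 -> [0, 8, 9, 16, 18, 18, 18]
Stage 3 (SUM): sum[0..0]=0, sum[0..1]=8, sum[0..2]=17, sum[0..3]=33, sum[0..4]=51, sum[0..5]=69, sum[0..6]=87 -> [0, 8, 17, 33, 51, 69, 87]
Stage 4 (CLIP -12 21): clip(0,-12,21)=0, clip(8,-12,21)=8, clip(17,-12,21)=17, clip(33,-12,21)=21, clip(51,-12,21)=21, clip(69,-12,21)=21, clip(87,-12,21)=21 -> [0, 8, 17, 21, 21, 21, 21]
Output sum: 109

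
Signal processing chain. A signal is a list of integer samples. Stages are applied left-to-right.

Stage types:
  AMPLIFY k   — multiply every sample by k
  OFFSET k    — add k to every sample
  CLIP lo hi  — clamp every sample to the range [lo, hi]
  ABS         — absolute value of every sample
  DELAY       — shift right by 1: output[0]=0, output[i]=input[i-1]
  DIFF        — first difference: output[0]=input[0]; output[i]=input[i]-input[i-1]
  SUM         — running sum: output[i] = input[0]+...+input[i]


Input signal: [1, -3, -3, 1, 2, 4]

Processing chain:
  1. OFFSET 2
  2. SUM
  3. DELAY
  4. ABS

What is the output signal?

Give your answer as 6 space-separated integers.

Input: [1, -3, -3, 1, 2, 4]
Stage 1 (OFFSET 2): 1+2=3, -3+2=-1, -3+2=-1, 1+2=3, 2+2=4, 4+2=6 -> [3, -1, -1, 3, 4, 6]
Stage 2 (SUM): sum[0..0]=3, sum[0..1]=2, sum[0..2]=1, sum[0..3]=4, sum[0..4]=8, sum[0..5]=14 -> [3, 2, 1, 4, 8, 14]
Stage 3 (DELAY): [0, 3, 2, 1, 4, 8] = [0, 3, 2, 1, 4, 8] -> [0, 3, 2, 1, 4, 8]
Stage 4 (ABS): |0|=0, |3|=3, |2|=2, |1|=1, |4|=4, |8|=8 -> [0, 3, 2, 1, 4, 8]

Answer: 0 3 2 1 4 8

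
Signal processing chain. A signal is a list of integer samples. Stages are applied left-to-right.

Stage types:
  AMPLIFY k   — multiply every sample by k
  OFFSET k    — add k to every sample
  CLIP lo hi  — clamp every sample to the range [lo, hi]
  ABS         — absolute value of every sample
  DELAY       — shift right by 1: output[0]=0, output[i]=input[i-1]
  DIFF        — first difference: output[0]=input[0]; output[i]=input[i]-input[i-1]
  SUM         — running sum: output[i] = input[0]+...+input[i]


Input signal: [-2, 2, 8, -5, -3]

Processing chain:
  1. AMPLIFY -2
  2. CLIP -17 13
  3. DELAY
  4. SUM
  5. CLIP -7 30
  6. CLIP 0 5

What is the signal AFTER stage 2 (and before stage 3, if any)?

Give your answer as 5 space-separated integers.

Input: [-2, 2, 8, -5, -3]
Stage 1 (AMPLIFY -2): -2*-2=4, 2*-2=-4, 8*-2=-16, -5*-2=10, -3*-2=6 -> [4, -4, -16, 10, 6]
Stage 2 (CLIP -17 13): clip(4,-17,13)=4, clip(-4,-17,13)=-4, clip(-16,-17,13)=-16, clip(10,-17,13)=10, clip(6,-17,13)=6 -> [4, -4, -16, 10, 6]

Answer: 4 -4 -16 10 6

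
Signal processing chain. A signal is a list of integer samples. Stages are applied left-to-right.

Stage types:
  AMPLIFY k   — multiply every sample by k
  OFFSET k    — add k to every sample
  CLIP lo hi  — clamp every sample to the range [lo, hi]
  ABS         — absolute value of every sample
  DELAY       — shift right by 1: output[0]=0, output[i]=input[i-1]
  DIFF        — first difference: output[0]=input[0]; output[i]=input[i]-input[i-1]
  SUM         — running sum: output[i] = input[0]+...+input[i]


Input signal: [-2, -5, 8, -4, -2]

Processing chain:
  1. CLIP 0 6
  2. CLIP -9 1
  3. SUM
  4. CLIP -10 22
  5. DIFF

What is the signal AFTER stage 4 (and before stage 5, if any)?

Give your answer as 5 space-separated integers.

Input: [-2, -5, 8, -4, -2]
Stage 1 (CLIP 0 6): clip(-2,0,6)=0, clip(-5,0,6)=0, clip(8,0,6)=6, clip(-4,0,6)=0, clip(-2,0,6)=0 -> [0, 0, 6, 0, 0]
Stage 2 (CLIP -9 1): clip(0,-9,1)=0, clip(0,-9,1)=0, clip(6,-9,1)=1, clip(0,-9,1)=0, clip(0,-9,1)=0 -> [0, 0, 1, 0, 0]
Stage 3 (SUM): sum[0..0]=0, sum[0..1]=0, sum[0..2]=1, sum[0..3]=1, sum[0..4]=1 -> [0, 0, 1, 1, 1]
Stage 4 (CLIP -10 22): clip(0,-10,22)=0, clip(0,-10,22)=0, clip(1,-10,22)=1, clip(1,-10,22)=1, clip(1,-10,22)=1 -> [0, 0, 1, 1, 1]

Answer: 0 0 1 1 1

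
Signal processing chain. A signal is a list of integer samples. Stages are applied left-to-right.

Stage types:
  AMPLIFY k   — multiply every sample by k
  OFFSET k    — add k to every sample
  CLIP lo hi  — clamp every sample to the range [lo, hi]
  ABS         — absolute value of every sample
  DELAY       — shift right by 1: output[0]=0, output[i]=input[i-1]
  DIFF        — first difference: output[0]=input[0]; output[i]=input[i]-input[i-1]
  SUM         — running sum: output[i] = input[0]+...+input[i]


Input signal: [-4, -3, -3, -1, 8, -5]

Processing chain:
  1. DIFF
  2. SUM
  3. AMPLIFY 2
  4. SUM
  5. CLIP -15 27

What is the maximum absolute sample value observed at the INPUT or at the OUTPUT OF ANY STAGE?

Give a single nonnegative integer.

Answer: 22

Derivation:
Input: [-4, -3, -3, -1, 8, -5] (max |s|=8)
Stage 1 (DIFF): s[0]=-4, -3--4=1, -3--3=0, -1--3=2, 8--1=9, -5-8=-13 -> [-4, 1, 0, 2, 9, -13] (max |s|=13)
Stage 2 (SUM): sum[0..0]=-4, sum[0..1]=-3, sum[0..2]=-3, sum[0..3]=-1, sum[0..4]=8, sum[0..5]=-5 -> [-4, -3, -3, -1, 8, -5] (max |s|=8)
Stage 3 (AMPLIFY 2): -4*2=-8, -3*2=-6, -3*2=-6, -1*2=-2, 8*2=16, -5*2=-10 -> [-8, -6, -6, -2, 16, -10] (max |s|=16)
Stage 4 (SUM): sum[0..0]=-8, sum[0..1]=-14, sum[0..2]=-20, sum[0..3]=-22, sum[0..4]=-6, sum[0..5]=-16 -> [-8, -14, -20, -22, -6, -16] (max |s|=22)
Stage 5 (CLIP -15 27): clip(-8,-15,27)=-8, clip(-14,-15,27)=-14, clip(-20,-15,27)=-15, clip(-22,-15,27)=-15, clip(-6,-15,27)=-6, clip(-16,-15,27)=-15 -> [-8, -14, -15, -15, -6, -15] (max |s|=15)
Overall max amplitude: 22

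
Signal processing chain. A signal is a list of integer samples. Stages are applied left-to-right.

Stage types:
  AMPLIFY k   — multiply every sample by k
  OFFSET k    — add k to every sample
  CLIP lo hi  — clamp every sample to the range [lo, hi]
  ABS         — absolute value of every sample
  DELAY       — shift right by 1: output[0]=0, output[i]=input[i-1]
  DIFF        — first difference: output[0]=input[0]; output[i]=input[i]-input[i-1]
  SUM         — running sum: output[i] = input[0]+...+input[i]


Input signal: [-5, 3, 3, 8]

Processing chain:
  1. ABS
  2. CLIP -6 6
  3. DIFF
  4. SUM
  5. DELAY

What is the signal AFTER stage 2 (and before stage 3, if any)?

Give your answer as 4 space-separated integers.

Answer: 5 3 3 6

Derivation:
Input: [-5, 3, 3, 8]
Stage 1 (ABS): |-5|=5, |3|=3, |3|=3, |8|=8 -> [5, 3, 3, 8]
Stage 2 (CLIP -6 6): clip(5,-6,6)=5, clip(3,-6,6)=3, clip(3,-6,6)=3, clip(8,-6,6)=6 -> [5, 3, 3, 6]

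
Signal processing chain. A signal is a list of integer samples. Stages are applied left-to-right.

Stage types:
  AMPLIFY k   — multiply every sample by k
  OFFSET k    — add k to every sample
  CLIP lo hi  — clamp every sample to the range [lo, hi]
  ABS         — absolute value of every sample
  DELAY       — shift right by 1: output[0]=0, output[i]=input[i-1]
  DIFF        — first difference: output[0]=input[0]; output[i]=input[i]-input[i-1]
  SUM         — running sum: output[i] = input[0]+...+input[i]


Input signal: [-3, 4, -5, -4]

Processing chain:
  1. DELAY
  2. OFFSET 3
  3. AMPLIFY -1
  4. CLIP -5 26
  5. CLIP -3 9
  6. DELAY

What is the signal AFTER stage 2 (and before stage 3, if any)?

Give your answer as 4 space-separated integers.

Answer: 3 0 7 -2

Derivation:
Input: [-3, 4, -5, -4]
Stage 1 (DELAY): [0, -3, 4, -5] = [0, -3, 4, -5] -> [0, -3, 4, -5]
Stage 2 (OFFSET 3): 0+3=3, -3+3=0, 4+3=7, -5+3=-2 -> [3, 0, 7, -2]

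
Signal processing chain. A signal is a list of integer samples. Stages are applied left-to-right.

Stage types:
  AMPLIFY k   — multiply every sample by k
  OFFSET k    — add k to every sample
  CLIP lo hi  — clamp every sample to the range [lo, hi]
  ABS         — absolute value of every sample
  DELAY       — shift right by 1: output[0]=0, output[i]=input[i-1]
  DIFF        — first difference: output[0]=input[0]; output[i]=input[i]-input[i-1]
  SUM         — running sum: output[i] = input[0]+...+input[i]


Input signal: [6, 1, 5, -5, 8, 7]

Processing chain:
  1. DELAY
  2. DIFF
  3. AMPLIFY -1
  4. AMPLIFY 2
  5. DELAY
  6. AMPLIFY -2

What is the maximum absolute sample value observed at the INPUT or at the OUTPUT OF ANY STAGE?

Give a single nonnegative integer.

Answer: 40

Derivation:
Input: [6, 1, 5, -5, 8, 7] (max |s|=8)
Stage 1 (DELAY): [0, 6, 1, 5, -5, 8] = [0, 6, 1, 5, -5, 8] -> [0, 6, 1, 5, -5, 8] (max |s|=8)
Stage 2 (DIFF): s[0]=0, 6-0=6, 1-6=-5, 5-1=4, -5-5=-10, 8--5=13 -> [0, 6, -5, 4, -10, 13] (max |s|=13)
Stage 3 (AMPLIFY -1): 0*-1=0, 6*-1=-6, -5*-1=5, 4*-1=-4, -10*-1=10, 13*-1=-13 -> [0, -6, 5, -4, 10, -13] (max |s|=13)
Stage 4 (AMPLIFY 2): 0*2=0, -6*2=-12, 5*2=10, -4*2=-8, 10*2=20, -13*2=-26 -> [0, -12, 10, -8, 20, -26] (max |s|=26)
Stage 5 (DELAY): [0, 0, -12, 10, -8, 20] = [0, 0, -12, 10, -8, 20] -> [0, 0, -12, 10, -8, 20] (max |s|=20)
Stage 6 (AMPLIFY -2): 0*-2=0, 0*-2=0, -12*-2=24, 10*-2=-20, -8*-2=16, 20*-2=-40 -> [0, 0, 24, -20, 16, -40] (max |s|=40)
Overall max amplitude: 40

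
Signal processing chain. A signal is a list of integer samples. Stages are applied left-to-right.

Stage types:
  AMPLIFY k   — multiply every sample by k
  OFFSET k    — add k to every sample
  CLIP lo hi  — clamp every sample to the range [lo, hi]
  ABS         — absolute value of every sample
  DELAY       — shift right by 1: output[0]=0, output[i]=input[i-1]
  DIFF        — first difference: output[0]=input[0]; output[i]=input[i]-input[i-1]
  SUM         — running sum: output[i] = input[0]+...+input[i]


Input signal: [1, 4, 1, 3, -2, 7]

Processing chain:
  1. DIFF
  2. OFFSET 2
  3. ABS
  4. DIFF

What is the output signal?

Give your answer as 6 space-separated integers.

Answer: 3 2 -4 3 -1 8

Derivation:
Input: [1, 4, 1, 3, -2, 7]
Stage 1 (DIFF): s[0]=1, 4-1=3, 1-4=-3, 3-1=2, -2-3=-5, 7--2=9 -> [1, 3, -3, 2, -5, 9]
Stage 2 (OFFSET 2): 1+2=3, 3+2=5, -3+2=-1, 2+2=4, -5+2=-3, 9+2=11 -> [3, 5, -1, 4, -3, 11]
Stage 3 (ABS): |3|=3, |5|=5, |-1|=1, |4|=4, |-3|=3, |11|=11 -> [3, 5, 1, 4, 3, 11]
Stage 4 (DIFF): s[0]=3, 5-3=2, 1-5=-4, 4-1=3, 3-4=-1, 11-3=8 -> [3, 2, -4, 3, -1, 8]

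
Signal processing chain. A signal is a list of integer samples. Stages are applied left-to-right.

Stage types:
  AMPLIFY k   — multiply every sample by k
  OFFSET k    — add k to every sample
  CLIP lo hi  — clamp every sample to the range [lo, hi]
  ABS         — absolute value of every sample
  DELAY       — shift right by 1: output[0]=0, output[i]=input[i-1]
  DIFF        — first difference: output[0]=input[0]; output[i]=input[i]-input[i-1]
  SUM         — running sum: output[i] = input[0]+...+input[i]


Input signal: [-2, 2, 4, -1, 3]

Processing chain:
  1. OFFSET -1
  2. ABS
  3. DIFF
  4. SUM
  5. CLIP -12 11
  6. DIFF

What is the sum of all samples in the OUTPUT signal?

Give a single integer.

Answer: 2

Derivation:
Input: [-2, 2, 4, -1, 3]
Stage 1 (OFFSET -1): -2+-1=-3, 2+-1=1, 4+-1=3, -1+-1=-2, 3+-1=2 -> [-3, 1, 3, -2, 2]
Stage 2 (ABS): |-3|=3, |1|=1, |3|=3, |-2|=2, |2|=2 -> [3, 1, 3, 2, 2]
Stage 3 (DIFF): s[0]=3, 1-3=-2, 3-1=2, 2-3=-1, 2-2=0 -> [3, -2, 2, -1, 0]
Stage 4 (SUM): sum[0..0]=3, sum[0..1]=1, sum[0..2]=3, sum[0..3]=2, sum[0..4]=2 -> [3, 1, 3, 2, 2]
Stage 5 (CLIP -12 11): clip(3,-12,11)=3, clip(1,-12,11)=1, clip(3,-12,11)=3, clip(2,-12,11)=2, clip(2,-12,11)=2 -> [3, 1, 3, 2, 2]
Stage 6 (DIFF): s[0]=3, 1-3=-2, 3-1=2, 2-3=-1, 2-2=0 -> [3, -2, 2, -1, 0]
Output sum: 2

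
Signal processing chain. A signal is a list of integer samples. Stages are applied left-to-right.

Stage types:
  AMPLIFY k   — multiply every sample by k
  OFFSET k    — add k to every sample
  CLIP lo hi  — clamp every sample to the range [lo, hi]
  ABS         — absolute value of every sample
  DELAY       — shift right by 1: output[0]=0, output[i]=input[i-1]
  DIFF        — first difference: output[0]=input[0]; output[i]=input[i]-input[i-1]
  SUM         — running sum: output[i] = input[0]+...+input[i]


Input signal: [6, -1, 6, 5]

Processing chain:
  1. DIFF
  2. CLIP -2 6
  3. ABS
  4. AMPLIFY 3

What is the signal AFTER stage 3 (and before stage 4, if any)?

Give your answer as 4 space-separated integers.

Answer: 6 2 6 1

Derivation:
Input: [6, -1, 6, 5]
Stage 1 (DIFF): s[0]=6, -1-6=-7, 6--1=7, 5-6=-1 -> [6, -7, 7, -1]
Stage 2 (CLIP -2 6): clip(6,-2,6)=6, clip(-7,-2,6)=-2, clip(7,-2,6)=6, clip(-1,-2,6)=-1 -> [6, -2, 6, -1]
Stage 3 (ABS): |6|=6, |-2|=2, |6|=6, |-1|=1 -> [6, 2, 6, 1]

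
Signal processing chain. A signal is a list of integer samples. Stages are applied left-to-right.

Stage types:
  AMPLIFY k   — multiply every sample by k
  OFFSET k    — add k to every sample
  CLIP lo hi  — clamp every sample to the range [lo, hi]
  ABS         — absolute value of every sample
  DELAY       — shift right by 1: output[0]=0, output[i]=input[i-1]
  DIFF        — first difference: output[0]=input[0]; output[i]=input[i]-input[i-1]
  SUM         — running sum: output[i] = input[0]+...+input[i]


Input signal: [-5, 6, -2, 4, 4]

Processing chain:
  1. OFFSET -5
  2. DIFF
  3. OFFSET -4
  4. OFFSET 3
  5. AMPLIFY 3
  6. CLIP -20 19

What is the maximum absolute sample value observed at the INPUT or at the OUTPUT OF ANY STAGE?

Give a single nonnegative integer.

Answer: 33

Derivation:
Input: [-5, 6, -2, 4, 4] (max |s|=6)
Stage 1 (OFFSET -5): -5+-5=-10, 6+-5=1, -2+-5=-7, 4+-5=-1, 4+-5=-1 -> [-10, 1, -7, -1, -1] (max |s|=10)
Stage 2 (DIFF): s[0]=-10, 1--10=11, -7-1=-8, -1--7=6, -1--1=0 -> [-10, 11, -8, 6, 0] (max |s|=11)
Stage 3 (OFFSET -4): -10+-4=-14, 11+-4=7, -8+-4=-12, 6+-4=2, 0+-4=-4 -> [-14, 7, -12, 2, -4] (max |s|=14)
Stage 4 (OFFSET 3): -14+3=-11, 7+3=10, -12+3=-9, 2+3=5, -4+3=-1 -> [-11, 10, -9, 5, -1] (max |s|=11)
Stage 5 (AMPLIFY 3): -11*3=-33, 10*3=30, -9*3=-27, 5*3=15, -1*3=-3 -> [-33, 30, -27, 15, -3] (max |s|=33)
Stage 6 (CLIP -20 19): clip(-33,-20,19)=-20, clip(30,-20,19)=19, clip(-27,-20,19)=-20, clip(15,-20,19)=15, clip(-3,-20,19)=-3 -> [-20, 19, -20, 15, -3] (max |s|=20)
Overall max amplitude: 33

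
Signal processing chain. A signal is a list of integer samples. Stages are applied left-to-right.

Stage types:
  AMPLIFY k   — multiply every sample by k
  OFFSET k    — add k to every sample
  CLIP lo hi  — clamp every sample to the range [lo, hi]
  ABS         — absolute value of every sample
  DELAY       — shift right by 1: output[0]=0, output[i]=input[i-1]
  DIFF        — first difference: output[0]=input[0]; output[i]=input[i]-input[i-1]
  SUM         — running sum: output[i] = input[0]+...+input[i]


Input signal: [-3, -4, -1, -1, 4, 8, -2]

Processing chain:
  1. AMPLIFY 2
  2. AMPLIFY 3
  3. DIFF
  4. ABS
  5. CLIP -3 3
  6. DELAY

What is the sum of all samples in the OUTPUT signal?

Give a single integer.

Answer: 15

Derivation:
Input: [-3, -4, -1, -1, 4, 8, -2]
Stage 1 (AMPLIFY 2): -3*2=-6, -4*2=-8, -1*2=-2, -1*2=-2, 4*2=8, 8*2=16, -2*2=-4 -> [-6, -8, -2, -2, 8, 16, -4]
Stage 2 (AMPLIFY 3): -6*3=-18, -8*3=-24, -2*3=-6, -2*3=-6, 8*3=24, 16*3=48, -4*3=-12 -> [-18, -24, -6, -6, 24, 48, -12]
Stage 3 (DIFF): s[0]=-18, -24--18=-6, -6--24=18, -6--6=0, 24--6=30, 48-24=24, -12-48=-60 -> [-18, -6, 18, 0, 30, 24, -60]
Stage 4 (ABS): |-18|=18, |-6|=6, |18|=18, |0|=0, |30|=30, |24|=24, |-60|=60 -> [18, 6, 18, 0, 30, 24, 60]
Stage 5 (CLIP -3 3): clip(18,-3,3)=3, clip(6,-3,3)=3, clip(18,-3,3)=3, clip(0,-3,3)=0, clip(30,-3,3)=3, clip(24,-3,3)=3, clip(60,-3,3)=3 -> [3, 3, 3, 0, 3, 3, 3]
Stage 6 (DELAY): [0, 3, 3, 3, 0, 3, 3] = [0, 3, 3, 3, 0, 3, 3] -> [0, 3, 3, 3, 0, 3, 3]
Output sum: 15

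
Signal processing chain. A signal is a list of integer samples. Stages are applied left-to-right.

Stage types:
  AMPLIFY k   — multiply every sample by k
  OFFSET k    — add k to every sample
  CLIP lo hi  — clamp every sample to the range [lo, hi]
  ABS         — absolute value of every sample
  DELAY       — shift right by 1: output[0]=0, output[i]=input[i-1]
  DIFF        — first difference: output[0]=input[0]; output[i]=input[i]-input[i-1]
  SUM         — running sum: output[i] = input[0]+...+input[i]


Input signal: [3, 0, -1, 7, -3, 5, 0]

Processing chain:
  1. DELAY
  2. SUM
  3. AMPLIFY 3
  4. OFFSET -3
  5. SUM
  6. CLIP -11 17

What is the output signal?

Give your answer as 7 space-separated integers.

Input: [3, 0, -1, 7, -3, 5, 0]
Stage 1 (DELAY): [0, 3, 0, -1, 7, -3, 5] = [0, 3, 0, -1, 7, -3, 5] -> [0, 3, 0, -1, 7, -3, 5]
Stage 2 (SUM): sum[0..0]=0, sum[0..1]=3, sum[0..2]=3, sum[0..3]=2, sum[0..4]=9, sum[0..5]=6, sum[0..6]=11 -> [0, 3, 3, 2, 9, 6, 11]
Stage 3 (AMPLIFY 3): 0*3=0, 3*3=9, 3*3=9, 2*3=6, 9*3=27, 6*3=18, 11*3=33 -> [0, 9, 9, 6, 27, 18, 33]
Stage 4 (OFFSET -3): 0+-3=-3, 9+-3=6, 9+-3=6, 6+-3=3, 27+-3=24, 18+-3=15, 33+-3=30 -> [-3, 6, 6, 3, 24, 15, 30]
Stage 5 (SUM): sum[0..0]=-3, sum[0..1]=3, sum[0..2]=9, sum[0..3]=12, sum[0..4]=36, sum[0..5]=51, sum[0..6]=81 -> [-3, 3, 9, 12, 36, 51, 81]
Stage 6 (CLIP -11 17): clip(-3,-11,17)=-3, clip(3,-11,17)=3, clip(9,-11,17)=9, clip(12,-11,17)=12, clip(36,-11,17)=17, clip(51,-11,17)=17, clip(81,-11,17)=17 -> [-3, 3, 9, 12, 17, 17, 17]

Answer: -3 3 9 12 17 17 17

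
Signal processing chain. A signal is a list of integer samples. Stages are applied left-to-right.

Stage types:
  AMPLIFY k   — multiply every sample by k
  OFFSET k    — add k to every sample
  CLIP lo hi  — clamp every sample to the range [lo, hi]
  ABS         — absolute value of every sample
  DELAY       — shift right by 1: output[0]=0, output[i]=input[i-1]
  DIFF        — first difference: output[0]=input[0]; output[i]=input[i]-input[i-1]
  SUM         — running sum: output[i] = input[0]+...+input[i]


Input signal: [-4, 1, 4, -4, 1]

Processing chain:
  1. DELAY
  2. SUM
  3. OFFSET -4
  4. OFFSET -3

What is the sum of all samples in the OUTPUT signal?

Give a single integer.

Answer: -44

Derivation:
Input: [-4, 1, 4, -4, 1]
Stage 1 (DELAY): [0, -4, 1, 4, -4] = [0, -4, 1, 4, -4] -> [0, -4, 1, 4, -4]
Stage 2 (SUM): sum[0..0]=0, sum[0..1]=-4, sum[0..2]=-3, sum[0..3]=1, sum[0..4]=-3 -> [0, -4, -3, 1, -3]
Stage 3 (OFFSET -4): 0+-4=-4, -4+-4=-8, -3+-4=-7, 1+-4=-3, -3+-4=-7 -> [-4, -8, -7, -3, -7]
Stage 4 (OFFSET -3): -4+-3=-7, -8+-3=-11, -7+-3=-10, -3+-3=-6, -7+-3=-10 -> [-7, -11, -10, -6, -10]
Output sum: -44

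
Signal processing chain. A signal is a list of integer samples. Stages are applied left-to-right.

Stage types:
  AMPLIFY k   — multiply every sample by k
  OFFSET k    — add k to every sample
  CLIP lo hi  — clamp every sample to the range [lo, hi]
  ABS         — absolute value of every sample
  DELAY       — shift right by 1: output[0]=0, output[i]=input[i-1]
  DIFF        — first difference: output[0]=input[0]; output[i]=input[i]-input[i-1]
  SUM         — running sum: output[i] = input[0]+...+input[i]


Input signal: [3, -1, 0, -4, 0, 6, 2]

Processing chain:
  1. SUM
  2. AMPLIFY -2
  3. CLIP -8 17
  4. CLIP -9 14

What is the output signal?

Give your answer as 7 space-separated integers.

Answer: -6 -4 -4 4 4 -8 -8

Derivation:
Input: [3, -1, 0, -4, 0, 6, 2]
Stage 1 (SUM): sum[0..0]=3, sum[0..1]=2, sum[0..2]=2, sum[0..3]=-2, sum[0..4]=-2, sum[0..5]=4, sum[0..6]=6 -> [3, 2, 2, -2, -2, 4, 6]
Stage 2 (AMPLIFY -2): 3*-2=-6, 2*-2=-4, 2*-2=-4, -2*-2=4, -2*-2=4, 4*-2=-8, 6*-2=-12 -> [-6, -4, -4, 4, 4, -8, -12]
Stage 3 (CLIP -8 17): clip(-6,-8,17)=-6, clip(-4,-8,17)=-4, clip(-4,-8,17)=-4, clip(4,-8,17)=4, clip(4,-8,17)=4, clip(-8,-8,17)=-8, clip(-12,-8,17)=-8 -> [-6, -4, -4, 4, 4, -8, -8]
Stage 4 (CLIP -9 14): clip(-6,-9,14)=-6, clip(-4,-9,14)=-4, clip(-4,-9,14)=-4, clip(4,-9,14)=4, clip(4,-9,14)=4, clip(-8,-9,14)=-8, clip(-8,-9,14)=-8 -> [-6, -4, -4, 4, 4, -8, -8]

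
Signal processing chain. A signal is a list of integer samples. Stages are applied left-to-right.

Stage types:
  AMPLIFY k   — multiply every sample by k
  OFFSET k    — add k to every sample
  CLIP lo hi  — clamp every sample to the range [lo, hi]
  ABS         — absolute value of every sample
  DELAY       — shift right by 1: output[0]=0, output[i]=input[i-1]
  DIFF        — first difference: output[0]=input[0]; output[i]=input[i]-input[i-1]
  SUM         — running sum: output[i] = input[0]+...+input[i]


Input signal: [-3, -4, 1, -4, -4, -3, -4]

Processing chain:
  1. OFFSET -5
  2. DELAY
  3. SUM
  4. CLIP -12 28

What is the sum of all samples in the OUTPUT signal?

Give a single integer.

Answer: -68

Derivation:
Input: [-3, -4, 1, -4, -4, -3, -4]
Stage 1 (OFFSET -5): -3+-5=-8, -4+-5=-9, 1+-5=-4, -4+-5=-9, -4+-5=-9, -3+-5=-8, -4+-5=-9 -> [-8, -9, -4, -9, -9, -8, -9]
Stage 2 (DELAY): [0, -8, -9, -4, -9, -9, -8] = [0, -8, -9, -4, -9, -9, -8] -> [0, -8, -9, -4, -9, -9, -8]
Stage 3 (SUM): sum[0..0]=0, sum[0..1]=-8, sum[0..2]=-17, sum[0..3]=-21, sum[0..4]=-30, sum[0..5]=-39, sum[0..6]=-47 -> [0, -8, -17, -21, -30, -39, -47]
Stage 4 (CLIP -12 28): clip(0,-12,28)=0, clip(-8,-12,28)=-8, clip(-17,-12,28)=-12, clip(-21,-12,28)=-12, clip(-30,-12,28)=-12, clip(-39,-12,28)=-12, clip(-47,-12,28)=-12 -> [0, -8, -12, -12, -12, -12, -12]
Output sum: -68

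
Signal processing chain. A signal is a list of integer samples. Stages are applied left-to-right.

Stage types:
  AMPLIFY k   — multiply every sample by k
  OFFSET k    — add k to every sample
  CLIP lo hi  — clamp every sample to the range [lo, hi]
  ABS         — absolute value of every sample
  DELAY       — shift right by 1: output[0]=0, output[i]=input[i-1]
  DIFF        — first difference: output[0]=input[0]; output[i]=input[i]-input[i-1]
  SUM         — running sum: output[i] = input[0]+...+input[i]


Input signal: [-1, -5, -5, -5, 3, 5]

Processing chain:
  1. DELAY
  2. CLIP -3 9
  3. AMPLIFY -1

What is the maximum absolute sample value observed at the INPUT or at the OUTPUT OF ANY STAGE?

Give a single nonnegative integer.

Input: [-1, -5, -5, -5, 3, 5] (max |s|=5)
Stage 1 (DELAY): [0, -1, -5, -5, -5, 3] = [0, -1, -5, -5, -5, 3] -> [0, -1, -5, -5, -5, 3] (max |s|=5)
Stage 2 (CLIP -3 9): clip(0,-3,9)=0, clip(-1,-3,9)=-1, clip(-5,-3,9)=-3, clip(-5,-3,9)=-3, clip(-5,-3,9)=-3, clip(3,-3,9)=3 -> [0, -1, -3, -3, -3, 3] (max |s|=3)
Stage 3 (AMPLIFY -1): 0*-1=0, -1*-1=1, -3*-1=3, -3*-1=3, -3*-1=3, 3*-1=-3 -> [0, 1, 3, 3, 3, -3] (max |s|=3)
Overall max amplitude: 5

Answer: 5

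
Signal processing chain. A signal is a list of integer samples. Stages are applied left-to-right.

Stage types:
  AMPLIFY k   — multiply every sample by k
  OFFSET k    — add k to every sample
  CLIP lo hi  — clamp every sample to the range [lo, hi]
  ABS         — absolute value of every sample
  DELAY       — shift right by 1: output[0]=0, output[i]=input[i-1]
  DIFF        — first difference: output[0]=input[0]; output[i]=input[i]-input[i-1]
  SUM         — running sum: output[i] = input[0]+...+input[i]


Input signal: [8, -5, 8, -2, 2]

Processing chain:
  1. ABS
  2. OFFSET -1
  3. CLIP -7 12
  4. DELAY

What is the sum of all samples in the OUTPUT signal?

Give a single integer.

Answer: 19

Derivation:
Input: [8, -5, 8, -2, 2]
Stage 1 (ABS): |8|=8, |-5|=5, |8|=8, |-2|=2, |2|=2 -> [8, 5, 8, 2, 2]
Stage 2 (OFFSET -1): 8+-1=7, 5+-1=4, 8+-1=7, 2+-1=1, 2+-1=1 -> [7, 4, 7, 1, 1]
Stage 3 (CLIP -7 12): clip(7,-7,12)=7, clip(4,-7,12)=4, clip(7,-7,12)=7, clip(1,-7,12)=1, clip(1,-7,12)=1 -> [7, 4, 7, 1, 1]
Stage 4 (DELAY): [0, 7, 4, 7, 1] = [0, 7, 4, 7, 1] -> [0, 7, 4, 7, 1]
Output sum: 19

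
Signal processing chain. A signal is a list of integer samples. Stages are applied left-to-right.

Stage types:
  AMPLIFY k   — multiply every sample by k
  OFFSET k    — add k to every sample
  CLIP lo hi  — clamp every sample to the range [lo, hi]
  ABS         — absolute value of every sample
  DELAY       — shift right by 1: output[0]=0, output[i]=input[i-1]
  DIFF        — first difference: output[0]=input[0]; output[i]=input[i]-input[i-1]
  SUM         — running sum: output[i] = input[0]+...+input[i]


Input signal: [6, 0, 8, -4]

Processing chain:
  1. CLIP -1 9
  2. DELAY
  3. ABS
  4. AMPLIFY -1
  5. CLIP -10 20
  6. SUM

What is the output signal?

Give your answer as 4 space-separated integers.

Input: [6, 0, 8, -4]
Stage 1 (CLIP -1 9): clip(6,-1,9)=6, clip(0,-1,9)=0, clip(8,-1,9)=8, clip(-4,-1,9)=-1 -> [6, 0, 8, -1]
Stage 2 (DELAY): [0, 6, 0, 8] = [0, 6, 0, 8] -> [0, 6, 0, 8]
Stage 3 (ABS): |0|=0, |6|=6, |0|=0, |8|=8 -> [0, 6, 0, 8]
Stage 4 (AMPLIFY -1): 0*-1=0, 6*-1=-6, 0*-1=0, 8*-1=-8 -> [0, -6, 0, -8]
Stage 5 (CLIP -10 20): clip(0,-10,20)=0, clip(-6,-10,20)=-6, clip(0,-10,20)=0, clip(-8,-10,20)=-8 -> [0, -6, 0, -8]
Stage 6 (SUM): sum[0..0]=0, sum[0..1]=-6, sum[0..2]=-6, sum[0..3]=-14 -> [0, -6, -6, -14]

Answer: 0 -6 -6 -14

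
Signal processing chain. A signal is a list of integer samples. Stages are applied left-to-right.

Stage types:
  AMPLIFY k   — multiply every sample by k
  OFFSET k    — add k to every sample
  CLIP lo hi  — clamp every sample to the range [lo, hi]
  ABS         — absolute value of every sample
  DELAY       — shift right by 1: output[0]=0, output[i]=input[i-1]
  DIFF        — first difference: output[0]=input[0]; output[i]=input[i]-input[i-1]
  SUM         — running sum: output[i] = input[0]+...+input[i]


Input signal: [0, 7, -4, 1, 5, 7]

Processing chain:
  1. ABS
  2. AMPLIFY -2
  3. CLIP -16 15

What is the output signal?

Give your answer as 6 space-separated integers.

Input: [0, 7, -4, 1, 5, 7]
Stage 1 (ABS): |0|=0, |7|=7, |-4|=4, |1|=1, |5|=5, |7|=7 -> [0, 7, 4, 1, 5, 7]
Stage 2 (AMPLIFY -2): 0*-2=0, 7*-2=-14, 4*-2=-8, 1*-2=-2, 5*-2=-10, 7*-2=-14 -> [0, -14, -8, -2, -10, -14]
Stage 3 (CLIP -16 15): clip(0,-16,15)=0, clip(-14,-16,15)=-14, clip(-8,-16,15)=-8, clip(-2,-16,15)=-2, clip(-10,-16,15)=-10, clip(-14,-16,15)=-14 -> [0, -14, -8, -2, -10, -14]

Answer: 0 -14 -8 -2 -10 -14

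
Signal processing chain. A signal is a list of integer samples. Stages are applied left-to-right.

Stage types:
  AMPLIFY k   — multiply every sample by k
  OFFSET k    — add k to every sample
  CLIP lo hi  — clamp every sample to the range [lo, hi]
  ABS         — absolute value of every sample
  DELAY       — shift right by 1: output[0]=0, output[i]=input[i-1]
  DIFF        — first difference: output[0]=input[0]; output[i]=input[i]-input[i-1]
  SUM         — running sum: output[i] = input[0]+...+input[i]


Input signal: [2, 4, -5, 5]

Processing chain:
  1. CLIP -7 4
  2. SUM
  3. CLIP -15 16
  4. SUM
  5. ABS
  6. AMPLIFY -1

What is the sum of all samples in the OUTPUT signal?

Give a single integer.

Answer: -33

Derivation:
Input: [2, 4, -5, 5]
Stage 1 (CLIP -7 4): clip(2,-7,4)=2, clip(4,-7,4)=4, clip(-5,-7,4)=-5, clip(5,-7,4)=4 -> [2, 4, -5, 4]
Stage 2 (SUM): sum[0..0]=2, sum[0..1]=6, sum[0..2]=1, sum[0..3]=5 -> [2, 6, 1, 5]
Stage 3 (CLIP -15 16): clip(2,-15,16)=2, clip(6,-15,16)=6, clip(1,-15,16)=1, clip(5,-15,16)=5 -> [2, 6, 1, 5]
Stage 4 (SUM): sum[0..0]=2, sum[0..1]=8, sum[0..2]=9, sum[0..3]=14 -> [2, 8, 9, 14]
Stage 5 (ABS): |2|=2, |8|=8, |9|=9, |14|=14 -> [2, 8, 9, 14]
Stage 6 (AMPLIFY -1): 2*-1=-2, 8*-1=-8, 9*-1=-9, 14*-1=-14 -> [-2, -8, -9, -14]
Output sum: -33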